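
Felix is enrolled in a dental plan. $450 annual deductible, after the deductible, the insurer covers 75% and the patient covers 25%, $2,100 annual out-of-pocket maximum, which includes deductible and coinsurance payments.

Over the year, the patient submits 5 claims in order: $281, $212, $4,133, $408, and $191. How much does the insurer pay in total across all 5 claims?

Claim 1 — $281: all of it applies to the deductible. Patient owes $281 (running OOP $281). Insurer: $281 − $281 = $0.
Claim 2 — $212: $169 finishes the deductible; $43 goes to coinsurance; 25% of $43 = $10.75. Patient owes $179.75 (running OOP $460.75). Insurer: $212 − $179.75 = $32.25.
Claim 3 — $4,133: deductible met; 25% of $4,133 = $1,033.25. Patient owes $1,033.25 (running OOP $1,494). Plan pays $4,133 − $1,033.25 = $3,099.75.
Claim 4 — $408: 25% coinsurance on $408 = $102. Patient pays $102; OOP now $1,596. Insurer: $408 − $102 = $306.
Claim 5 — $191: deductible met; 25% of $191 = $47.75. Patient pays $47.75; OOP now $1,643.75. Plan pays $191 − $47.75 = $143.25.
Insurer total: $0 + $32.25 + $3,099.75 + $306 + $143.25 = $3,581.25.

$3,581.25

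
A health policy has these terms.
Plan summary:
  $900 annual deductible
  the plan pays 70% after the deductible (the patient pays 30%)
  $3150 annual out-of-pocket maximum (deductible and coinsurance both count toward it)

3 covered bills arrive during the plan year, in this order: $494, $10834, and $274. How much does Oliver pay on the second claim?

#1 ($494): all of it applies to the deductible. Patient owes $494 (running OOP $494).
#2 ($10834): deductible takes $406, $10428 remains; coinsurance $10428 × 30% = $3128.40. Deductible plus coinsurance: $406 + $3128.40 = $3534.40. That would push OOP to $4028.40, over the $3150 cap, so patient pays $3150 − $494 = $2656.

$2656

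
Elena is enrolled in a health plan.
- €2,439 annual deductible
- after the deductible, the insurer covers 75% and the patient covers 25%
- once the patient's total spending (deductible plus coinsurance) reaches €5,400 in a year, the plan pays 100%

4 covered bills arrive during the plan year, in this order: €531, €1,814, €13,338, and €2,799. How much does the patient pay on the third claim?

€3,055

Claim 1 (€531): entire amount goes to the deductible. Cost to patient: €531. OOP to date €531.
Claim 2 (€1,814): entire amount goes to the deductible. Patient pays €1,814; OOP now €2,345.
Claim 3 (€13,338): deductible takes €94, €13,244 remains; patient's 25% is €3,311. Claim cost before the cap: €94 + €3,311 = €3,405. OOP would hit €5,750 > €5,400, so the cap limits the patient to €5,400 − €2,345 = €3,055.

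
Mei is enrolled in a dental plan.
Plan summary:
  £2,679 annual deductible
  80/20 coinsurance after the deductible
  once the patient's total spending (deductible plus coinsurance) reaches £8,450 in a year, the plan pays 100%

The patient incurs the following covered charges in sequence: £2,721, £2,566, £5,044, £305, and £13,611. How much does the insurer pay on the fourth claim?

£244

Bill 1, £2,721: deductible takes £2,679, £42 remains; coinsurance £42 × 20% = £8.40. Patient owes £2,687.40 (running OOP £2,687.40). Plan pays £2,721 − £2,687.40 = £33.60.
Bill 2, £2,566: 20% coinsurance on £2,566 = £513.20. Patient owes £513.20 (running OOP £3,200.60). Insurer: £2,566 − £513.20 = £2,052.80.
Bill 3, £5,044: deductible met; 20% of £5,044 = £1,008.80. Patient owes £1,008.80 (running OOP £4,209.40). Insurer: £5,044 − £1,008.80 = £4,035.20.
Bill 4, £305: deductible already satisfied, so patient's share is 20% × £305 = £61. Patient pays £61; OOP now £4,270.40. Insurer: £305 − £61 = £244.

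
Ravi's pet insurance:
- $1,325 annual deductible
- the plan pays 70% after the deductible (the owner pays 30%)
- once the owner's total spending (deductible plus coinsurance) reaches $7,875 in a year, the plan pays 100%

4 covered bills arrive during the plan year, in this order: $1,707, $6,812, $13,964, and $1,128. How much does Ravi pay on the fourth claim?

$202.60

#1 ($1,707): $1,325 finishes the deductible; $382 goes to coinsurance; owner's 30% is $114.60. Owner owes $1,439.60 (running OOP $1,439.60).
#2 ($6,812): deductible met; 30% of $6,812 = $2,043.60. Cost to owner: $2,043.60. OOP to date $3,483.20.
#3 ($13,964): deductible already satisfied, so owner's share is 30% × $13,964 = $4,189.20. Cost to owner: $4,189.20. OOP to date $7,672.40.
#4 ($1,128): 30% coinsurance on $1,128 = $338.40. Adding that to $7,672.40 gives $8,010.80, past the $7,875 cap; owner pays only $7,875 − $7,672.40 = $202.60.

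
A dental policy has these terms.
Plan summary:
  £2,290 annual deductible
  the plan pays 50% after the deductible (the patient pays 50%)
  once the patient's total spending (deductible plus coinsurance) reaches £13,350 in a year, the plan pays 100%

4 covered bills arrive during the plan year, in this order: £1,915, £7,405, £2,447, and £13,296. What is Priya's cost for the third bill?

#1 (£1,915): fully absorbed by the deductible. Patient pays £1,915; OOP now £1,915.
#2 (£7,405): deductible takes £375, £7,030 remains; coinsurance £7,030 × 50% = £3,515. Cost to patient: £3,890. OOP to date £5,805.
#3 (£2,447): deductible already satisfied, so patient's share is 50% × £2,447 = £1,223.50. Patient owes £1,223.50 (running OOP £7,028.50).

£1,223.50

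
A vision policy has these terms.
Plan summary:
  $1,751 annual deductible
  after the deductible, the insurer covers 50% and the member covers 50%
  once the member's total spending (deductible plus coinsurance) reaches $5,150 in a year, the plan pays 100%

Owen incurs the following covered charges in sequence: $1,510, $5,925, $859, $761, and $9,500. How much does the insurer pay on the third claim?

$429.50

Claim 1 ($1,510): entire amount goes to the deductible. Cost to member: $1,510. OOP to date $1,510. Plan pays $1,510 − $1,510 = $0.
Claim 2 ($5,925): $241 to deductible, leaving $5,684; coinsurance $5,684 × 50% = $2,842. Member owes $3,083 (running OOP $4,593). Plan pays $5,925 − $3,083 = $2,842.
Claim 3 ($859): deductible already satisfied, so member's share is 50% × $859 = $429.50. Member owes $429.50 (running OOP $5,022.50). Plan pays $859 − $429.50 = $429.50.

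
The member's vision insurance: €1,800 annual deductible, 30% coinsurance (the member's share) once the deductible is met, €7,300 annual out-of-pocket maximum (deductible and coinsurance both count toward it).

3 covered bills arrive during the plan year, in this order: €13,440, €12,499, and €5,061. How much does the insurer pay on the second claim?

Claim 1 (€13,440): €1,800 to deductible, leaving €11,640; coinsurance €11,640 × 30% = €3,492. Member pays €5,292; OOP now €5,292. Plan pays €13,440 − €5,292 = €8,148.
Claim 2 (€12,499): deductible met; 30% of €12,499 = €3,749.70. Adding that to €5,292 gives €9,041.70, past the €7,300 cap; member pays only €7,300 − €5,292 = €2,008. Insurer: €12,499 − €2,008 = €10,491.

€10,491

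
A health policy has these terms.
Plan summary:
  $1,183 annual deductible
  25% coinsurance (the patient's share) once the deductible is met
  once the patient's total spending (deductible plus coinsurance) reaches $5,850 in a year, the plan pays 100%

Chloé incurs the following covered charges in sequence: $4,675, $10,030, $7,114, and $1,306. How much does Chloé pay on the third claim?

$1,286.50

Claim 1 — $4,675: deductible takes $1,183, $3,492 remains; 25% of $3,492 = $873. Patient pays $2,056; OOP now $2,056.
Claim 2 — $10,030: deductible already satisfied, so patient's share is 25% × $10,030 = $2,507.50. Patient pays $2,507.50; OOP now $4,563.50.
Claim 3 — $7,114: deductible already satisfied, so patient's share is 25% × $7,114 = $1,778.50. That would push OOP to $6,342, over the $5,850 cap, so patient pays $5,850 − $4,563.50 = $1,286.50.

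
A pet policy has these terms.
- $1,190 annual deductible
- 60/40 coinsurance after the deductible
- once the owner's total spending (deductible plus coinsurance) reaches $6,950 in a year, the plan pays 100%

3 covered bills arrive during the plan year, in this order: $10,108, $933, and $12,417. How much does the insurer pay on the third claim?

Claim 1 — $10,108: $1,190 to deductible, leaving $8,918; coinsurance $8,918 × 40% = $3,567.20. Owner pays $4,757.20; OOP now $4,757.20. Plan pays $10,108 − $4,757.20 = $5,350.80.
Claim 2 — $933: deductible met; 40% of $933 = $373.20. Owner owes $373.20 (running OOP $5,130.40). Insurer: $933 − $373.20 = $559.80.
Claim 3 — $12,417: 40% coinsurance on $12,417 = $4,966.80. OOP would hit $10,097.20 > $6,950, so the cap limits the owner to $6,950 − $5,130.40 = $1,819.60. Insurer: $12,417 − $1,819.60 = $10,597.40.

$10,597.40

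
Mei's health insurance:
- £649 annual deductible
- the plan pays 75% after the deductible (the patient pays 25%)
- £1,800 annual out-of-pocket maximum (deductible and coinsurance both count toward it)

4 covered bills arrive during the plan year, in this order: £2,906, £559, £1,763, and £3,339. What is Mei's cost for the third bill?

Bill 1, £2,906: £649 to deductible, leaving £2,257; 25% of £2,257 = £564.25. Patient owes £1,213.25 (running OOP £1,213.25).
Bill 2, £559: 25% coinsurance on £559 = £139.75. Patient owes £139.75 (running OOP £1,353).
Bill 3, £1,763: deductible met; 25% of £1,763 = £440.75. Patient pays £440.75; OOP now £1,793.75.

£440.75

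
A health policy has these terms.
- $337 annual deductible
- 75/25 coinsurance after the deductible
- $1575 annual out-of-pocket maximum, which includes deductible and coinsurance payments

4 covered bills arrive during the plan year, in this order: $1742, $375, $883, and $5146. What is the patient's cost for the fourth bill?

$572.25

Claim 1 ($1742): deductible takes $337, $1405 remains; patient's 25% is $351.25. Cost to patient: $688.25. OOP to date $688.25.
Claim 2 ($375): deductible already satisfied, so patient's share is 25% × $375 = $93.75. Patient pays $93.75; OOP now $782.
Claim 3 ($883): 25% coinsurance on $883 = $220.75. Cost to patient: $220.75. OOP to date $1002.75.
Claim 4 ($5146): deductible met; 25% of $5146 = $1286.50. That would push OOP to $2289.25, over the $1575 cap, so patient pays $1575 − $1002.75 = $572.25.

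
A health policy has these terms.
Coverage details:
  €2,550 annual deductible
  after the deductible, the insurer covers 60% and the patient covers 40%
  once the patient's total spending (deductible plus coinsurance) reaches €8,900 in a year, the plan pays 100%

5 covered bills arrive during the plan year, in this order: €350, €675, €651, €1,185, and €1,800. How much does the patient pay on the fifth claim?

€720

Claim 1 (€350): entire amount goes to the deductible. Cost to patient: €350. OOP to date €350.
Claim 2 (€675): entire amount goes to the deductible. Patient pays €675; OOP now €1,025.
Claim 3 (€651): entire amount goes to the deductible. Patient owes €651 (running OOP €1,676).
Claim 4 (€1,185): €874 finishes the deductible; €311 goes to coinsurance; patient's 40% is €124.40. Patient pays €998.40; OOP now €2,674.40.
Claim 5 (€1,800): deductible met; 40% of €1,800 = €720. Patient owes €720 (running OOP €3,394.40).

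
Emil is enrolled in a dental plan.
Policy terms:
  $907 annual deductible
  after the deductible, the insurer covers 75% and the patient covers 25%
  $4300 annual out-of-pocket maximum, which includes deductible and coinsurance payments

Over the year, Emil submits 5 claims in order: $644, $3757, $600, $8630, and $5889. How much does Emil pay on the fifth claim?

Claim 1 — $644: all of it applies to the deductible. Patient owes $644 (running OOP $644).
Claim 2 — $3757: $263 to deductible, leaving $3494; coinsurance $3494 × 25% = $873.50. Patient pays $1136.50; OOP now $1780.50.
Claim 3 — $600: deductible already satisfied, so patient's share is 25% × $600 = $150. Cost to patient: $150. OOP to date $1930.50.
Claim 4 — $8630: deductible met; 25% of $8630 = $2157.50. Cost to patient: $2157.50. OOP to date $4088.
Claim 5 — $5889: 25% coinsurance on $5889 = $1472.25. That would push OOP to $5560.25, over the $4300 cap, so patient pays $4300 − $4088 = $212.

$212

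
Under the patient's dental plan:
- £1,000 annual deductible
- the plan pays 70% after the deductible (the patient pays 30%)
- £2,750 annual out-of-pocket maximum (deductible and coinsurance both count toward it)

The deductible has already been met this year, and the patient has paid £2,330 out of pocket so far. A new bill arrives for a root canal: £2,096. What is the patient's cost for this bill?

£420

With the deductible met, the entire £2,096 is subject to coinsurance.
Coinsurance: £2,096 × 30% = £628.80.
Adding £628.80 to the £2,330 already spent would give £2,958.80, which exceeds the £2,750 cap; the patient pays just £2,750 − £2,330 = £420.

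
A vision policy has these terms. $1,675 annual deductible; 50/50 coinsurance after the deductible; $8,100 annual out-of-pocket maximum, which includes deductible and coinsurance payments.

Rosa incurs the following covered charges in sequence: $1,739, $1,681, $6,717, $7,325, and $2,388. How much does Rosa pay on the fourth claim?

Claim 1 ($1,739): deductible takes $1,675, $64 remains; 50% of $64 = $32. Cost to member: $1,707. OOP to date $1,707.
Claim 2 ($1,681): deductible already satisfied, so member's share is 50% × $1,681 = $840.50. Cost to member: $840.50. OOP to date $2,547.50.
Claim 3 ($6,717): 50% coinsurance on $6,717 = $3,358.50. Member pays $3,358.50; OOP now $5,906.
Claim 4 ($7,325): deductible met; 50% of $7,325 = $3,662.50. That would push OOP to $9,568.50, over the $8,100 cap, so member pays $8,100 − $5,906 = $2,194.

$2,194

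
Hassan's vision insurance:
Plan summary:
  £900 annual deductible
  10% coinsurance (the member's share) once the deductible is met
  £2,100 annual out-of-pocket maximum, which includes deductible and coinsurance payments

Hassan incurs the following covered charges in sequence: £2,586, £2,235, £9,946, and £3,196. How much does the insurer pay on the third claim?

£9,138.10

Claim 1 (£2,586): £900 to deductible, leaving £1,686; coinsurance £1,686 × 10% = £168.60. Cost to member: £1,068.60. OOP to date £1,068.60. Insurer: £2,586 − £1,068.60 = £1,517.40.
Claim 2 (£2,235): 10% coinsurance on £2,235 = £223.50. Member owes £223.50 (running OOP £1,292.10). Plan pays £2,235 − £223.50 = £2,011.50.
Claim 3 (£9,946): deductible already satisfied, so member's share is 10% × £9,946 = £994.60. That would push OOP to £2,286.70, over the £2,100 cap, so member pays £2,100 − £1,292.10 = £807.90. Insurer: £9,946 − £807.90 = £9,138.10.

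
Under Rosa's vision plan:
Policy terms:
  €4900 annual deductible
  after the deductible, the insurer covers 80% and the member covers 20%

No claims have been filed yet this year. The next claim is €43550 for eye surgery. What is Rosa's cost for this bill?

€12630

Nothing has been paid toward the €4900 deductible, so the first €4900 of this charge is applied there.
That leaves €43550 − €4900 = €38650 for coinsurance.
Coinsurance: €38650 × 20% = €7730.
So the member owes €4900 + €7730 = €12630.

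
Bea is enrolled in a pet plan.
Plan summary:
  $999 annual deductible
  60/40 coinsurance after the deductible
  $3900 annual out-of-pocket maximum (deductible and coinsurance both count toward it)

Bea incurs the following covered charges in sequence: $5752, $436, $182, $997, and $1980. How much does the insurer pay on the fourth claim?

$598.20

Claim 1 — $5752: deductible takes $999, $4753 remains; coinsurance $4753 × 40% = $1901.20. Cost to owner: $2900.20. OOP to date $2900.20. Plan pays $5752 − $2900.20 = $2851.80.
Claim 2 — $436: 40% coinsurance on $436 = $174.40. Owner pays $174.40; OOP now $3074.60. Insurer: $436 − $174.40 = $261.60.
Claim 3 — $182: deductible met; 40% of $182 = $72.80. Cost to owner: $72.80. OOP to date $3147.40. Plan pays $182 − $72.80 = $109.20.
Claim 4 — $997: 40% coinsurance on $997 = $398.80. Owner pays $398.80; OOP now $3546.20. Insurer: $997 − $398.80 = $598.20.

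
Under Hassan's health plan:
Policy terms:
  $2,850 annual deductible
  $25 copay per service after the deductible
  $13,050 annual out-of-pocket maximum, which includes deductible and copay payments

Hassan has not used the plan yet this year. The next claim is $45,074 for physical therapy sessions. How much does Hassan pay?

The full $2,850 deductible is still open; $2,850 of this bill applies to it.
The remaining $42,224 (= $45,074 − $2,850) moves to the copay.
Copay on this service: $25.
Patient responsibility before any cap: $2,850 + $25 = $2,875.
Cumulative spending $0 + $2,875 = $2,875 stays under the $13,050 maximum.

$2,875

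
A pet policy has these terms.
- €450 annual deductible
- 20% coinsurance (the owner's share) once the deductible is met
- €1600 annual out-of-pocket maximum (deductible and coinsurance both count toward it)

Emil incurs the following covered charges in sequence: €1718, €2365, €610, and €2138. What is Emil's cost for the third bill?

€122

Bill 1, €1718: €450 to deductible, leaving €1268; coinsurance €1268 × 20% = €253.60. Cost to owner: €703.60. OOP to date €703.60.
Bill 2, €2365: 20% coinsurance on €2365 = €473. Cost to owner: €473. OOP to date €1176.60.
Bill 3, €610: deductible already satisfied, so owner's share is 20% × €610 = €122. Owner pays €122; OOP now €1298.60.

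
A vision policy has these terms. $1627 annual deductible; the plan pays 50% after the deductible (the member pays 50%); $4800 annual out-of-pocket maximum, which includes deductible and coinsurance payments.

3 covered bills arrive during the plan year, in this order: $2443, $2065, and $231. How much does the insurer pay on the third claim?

#1 ($2443): $1627 to deductible, leaving $816; member's 50% is $408. Member pays $2035; OOP now $2035. Insurer: $2443 − $2035 = $408.
#2 ($2065): 50% coinsurance on $2065 = $1032.50. Cost to member: $1032.50. OOP to date $3067.50. Plan pays $2065 − $1032.50 = $1032.50.
#3 ($231): 50% coinsurance on $231 = $115.50. Member pays $115.50; OOP now $3183. Plan pays $231 − $115.50 = $115.50.

$115.50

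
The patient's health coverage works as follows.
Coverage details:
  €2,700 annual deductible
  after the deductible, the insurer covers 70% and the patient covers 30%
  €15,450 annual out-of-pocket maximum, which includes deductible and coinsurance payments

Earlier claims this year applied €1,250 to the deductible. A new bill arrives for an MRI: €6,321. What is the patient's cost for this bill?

€2,911.30

€1,250 of the €2,700 deductible is already met, leaving €1,450.
That leaves €6,321 − €1,450 = €4,871 for coinsurance.
Coinsurance: €4,871 × 30% = €1,461.30.
So the patient owes €1,450 + €1,461.30 = €2,911.30 before any cap.
Year-to-date out-of-pocket becomes €1,250 + €2,911.30 = €4,161.30, still under the €15,450 maximum, so no cap applies.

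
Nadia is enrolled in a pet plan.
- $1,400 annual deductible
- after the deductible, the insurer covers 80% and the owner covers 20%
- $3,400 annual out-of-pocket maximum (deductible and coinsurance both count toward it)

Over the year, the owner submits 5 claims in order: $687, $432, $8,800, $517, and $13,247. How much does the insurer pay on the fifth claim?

Claim 1 — $687: entire amount goes to the deductible. Cost to owner: $687. OOP to date $687. Insurer: $687 − $687 = $0.
Claim 2 — $432: fully absorbed by the deductible. Cost to owner: $432. OOP to date $1,119. Plan pays $432 − $432 = $0.
Claim 3 — $8,800: $281 to deductible, leaving $8,519; owner's 20% is $1,703.80. Owner owes $1,984.80 (running OOP $3,103.80). Plan pays $8,800 − $1,984.80 = $6,815.20.
Claim 4 — $517: 20% coinsurance on $517 = $103.40. Owner owes $103.40 (running OOP $3,207.20). Insurer: $517 − $103.40 = $413.60.
Claim 5 — $13,247: 20% coinsurance on $13,247 = $2,649.40. Adding that to $3,207.20 gives $5,856.60, past the $3,400 cap; owner pays only $3,400 − $3,207.20 = $192.80. Insurer: $13,247 − $192.80 = $13,054.20.

$13,054.20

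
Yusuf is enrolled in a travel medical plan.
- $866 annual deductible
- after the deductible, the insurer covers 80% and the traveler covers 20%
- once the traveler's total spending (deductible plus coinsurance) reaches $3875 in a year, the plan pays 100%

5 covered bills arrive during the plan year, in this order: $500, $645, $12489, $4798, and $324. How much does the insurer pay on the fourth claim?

$4342.60

Bill 1, $500: entire amount goes to the deductible. Cost to traveler: $500. OOP to date $500. Plan pays $500 − $500 = $0.
Bill 2, $645: deductible takes $366, $279 remains; 20% of $279 = $55.80. Traveler owes $421.80 (running OOP $921.80). Insurer: $645 − $421.80 = $223.20.
Bill 3, $12489: 20% coinsurance on $12489 = $2497.80. Traveler owes $2497.80 (running OOP $3419.60). Insurer: $12489 − $2497.80 = $9991.20.
Bill 4, $4798: deductible already satisfied, so traveler's share is 20% × $4798 = $959.60. OOP would hit $4379.20 > $3875, so the cap limits the traveler to $3875 − $3419.60 = $455.40. Plan pays $4798 − $455.40 = $4342.60.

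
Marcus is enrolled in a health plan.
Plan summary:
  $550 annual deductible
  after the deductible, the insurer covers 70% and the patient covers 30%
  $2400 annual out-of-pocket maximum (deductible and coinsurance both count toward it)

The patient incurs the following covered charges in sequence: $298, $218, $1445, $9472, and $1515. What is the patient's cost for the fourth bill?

$1426.70

Claim 1 — $298: fully absorbed by the deductible. Patient owes $298 (running OOP $298).
Claim 2 — $218: all of it applies to the deductible. Cost to patient: $218. OOP to date $516.
Claim 3 — $1445: deductible takes $34, $1411 remains; 30% of $1411 = $423.30. Cost to patient: $457.30. OOP to date $973.30.
Claim 4 — $9472: deductible already satisfied, so patient's share is 30% × $9472 = $2841.60. Adding that to $973.30 gives $3814.90, past the $2400 cap; patient pays only $2400 − $973.30 = $1426.70.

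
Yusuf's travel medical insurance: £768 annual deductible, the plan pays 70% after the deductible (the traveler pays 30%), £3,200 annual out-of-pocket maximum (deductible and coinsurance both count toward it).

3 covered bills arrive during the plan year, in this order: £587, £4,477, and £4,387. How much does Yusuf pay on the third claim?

Bill 1, £587: fully absorbed by the deductible. Traveler pays £587; OOP now £587.
Bill 2, £4,477: £181 finishes the deductible; £4,296 goes to coinsurance; coinsurance £4,296 × 30% = £1,288.80. Cost to traveler: £1,469.80. OOP to date £2,056.80.
Bill 3, £4,387: deductible already satisfied, so traveler's share is 30% × £4,387 = £1,316.10. Adding that to £2,056.80 gives £3,372.90, past the £3,200 cap; traveler pays only £3,200 − £2,056.80 = £1,143.20.

£1,143.20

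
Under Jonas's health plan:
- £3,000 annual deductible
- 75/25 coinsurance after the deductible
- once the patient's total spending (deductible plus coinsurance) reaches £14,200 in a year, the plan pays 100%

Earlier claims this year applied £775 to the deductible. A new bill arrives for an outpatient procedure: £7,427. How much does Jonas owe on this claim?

£3,525.50

Remaining deductible: £3,000 − £775 = £2,225.
The remaining £5,202 (= £7,427 − £2,225) moves to coinsurance.
Patient's 25% share of £5,202 is £1,300.50.
That puts the patient's cost at £2,225 + £1,300.50 = £3,525.50 before any cap.
Total out-of-pocket so far would be £775 + £3,525.50 = £4,300.50, below the £14,200 cap — no reduction.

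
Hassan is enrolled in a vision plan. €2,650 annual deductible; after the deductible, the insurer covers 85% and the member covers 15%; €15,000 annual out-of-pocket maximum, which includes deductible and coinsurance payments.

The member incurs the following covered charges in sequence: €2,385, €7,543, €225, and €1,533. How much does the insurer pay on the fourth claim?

Claim 1 (€2,385): entire amount goes to the deductible. Cost to member: €2,385. OOP to date €2,385. Insurer: €2,385 − €2,385 = €0.
Claim 2 (€7,543): deductible takes €265, €7,278 remains; 15% of €7,278 = €1,091.70. Cost to member: €1,356.70. OOP to date €3,741.70. Insurer: €7,543 − €1,356.70 = €6,186.30.
Claim 3 (€225): deductible already satisfied, so member's share is 15% × €225 = €33.75. Cost to member: €33.75. OOP to date €3,775.45. Plan pays €225 − €33.75 = €191.25.
Claim 4 (€1,533): deductible met; 15% of €1,533 = €229.95. Member owes €229.95 (running OOP €4,005.40). Insurer: €1,533 − €229.95 = €1,303.05.

€1,303.05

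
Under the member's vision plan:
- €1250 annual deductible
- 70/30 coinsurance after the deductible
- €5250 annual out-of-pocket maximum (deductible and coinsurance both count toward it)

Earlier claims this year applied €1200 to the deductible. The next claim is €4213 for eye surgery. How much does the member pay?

€1200 of the €1250 deductible is already met, leaving €50.
That leaves €4213 − €50 = €4163 for coinsurance.
Member's 30% share of €4163 is €1248.90.
Member responsibility before any cap: €50 + €1248.90 = €1298.90.
Total out-of-pocket so far would be €1200 + €1298.90 = €2498.90, below the €5250 cap — no reduction.

€1298.90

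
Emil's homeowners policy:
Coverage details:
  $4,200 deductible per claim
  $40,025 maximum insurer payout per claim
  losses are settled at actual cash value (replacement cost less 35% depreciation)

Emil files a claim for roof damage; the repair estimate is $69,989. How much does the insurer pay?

Actual cash value after 35% depreciation: $69,989 × 65% = $45,492.85.
After the deductible, $45,492.85 − $4,200 = $41,292.85 remains.
Since $41,292.85 > $40,025, the payout is capped at $40,025.

$40,025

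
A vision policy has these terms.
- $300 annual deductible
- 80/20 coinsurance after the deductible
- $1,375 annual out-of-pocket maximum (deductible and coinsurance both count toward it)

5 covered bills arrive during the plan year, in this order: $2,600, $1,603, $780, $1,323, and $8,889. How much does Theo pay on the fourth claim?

$138.40

Claim 1 — $2,600: $300 finishes the deductible; $2,300 goes to coinsurance; coinsurance $2,300 × 20% = $460. Cost to member: $760. OOP to date $760.
Claim 2 — $1,603: deductible already satisfied, so member's share is 20% × $1,603 = $320.60. Cost to member: $320.60. OOP to date $1,080.60.
Claim 3 — $780: deductible met; 20% of $780 = $156. Cost to member: $156. OOP to date $1,236.60.
Claim 4 — $1,323: 20% coinsurance on $1,323 = $264.60. Adding that to $1,236.60 gives $1,501.20, past the $1,375 cap; member pays only $1,375 − $1,236.60 = $138.40.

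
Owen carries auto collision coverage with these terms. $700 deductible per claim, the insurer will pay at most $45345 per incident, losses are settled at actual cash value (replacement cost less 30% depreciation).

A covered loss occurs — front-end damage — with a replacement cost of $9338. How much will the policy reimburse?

Depreciate 30%: the covered value is $9338 × 0.7 = $6536.60.
Subtract the deductible: $6536.60 − $700 = $5836.60.
$5836.60 is within the $45345 limit, so the insurer pays $5836.60.

$5836.60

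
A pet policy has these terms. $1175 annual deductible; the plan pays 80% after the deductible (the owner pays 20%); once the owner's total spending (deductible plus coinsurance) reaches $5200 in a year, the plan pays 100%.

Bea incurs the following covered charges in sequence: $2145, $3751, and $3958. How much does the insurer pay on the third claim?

Claim 1 ($2145): $1175 to deductible, leaving $970; owner's 20% is $194. Cost to owner: $1369. OOP to date $1369. Insurer: $2145 − $1369 = $776.
Claim 2 ($3751): 20% coinsurance on $3751 = $750.20. Owner owes $750.20 (running OOP $2119.20). Insurer: $3751 − $750.20 = $3000.80.
Claim 3 ($3958): 20% coinsurance on $3958 = $791.60. Owner pays $791.60; OOP now $2910.80. Insurer: $3958 − $791.60 = $3166.40.

$3166.40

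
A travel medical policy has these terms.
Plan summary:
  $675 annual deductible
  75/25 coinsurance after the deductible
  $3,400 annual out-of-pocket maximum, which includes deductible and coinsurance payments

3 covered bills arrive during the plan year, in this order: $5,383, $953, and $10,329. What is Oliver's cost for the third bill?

$1,309.75

#1 ($5,383): $675 finishes the deductible; $4,708 goes to coinsurance; coinsurance $4,708 × 25% = $1,177. Cost to traveler: $1,852. OOP to date $1,852.
#2 ($953): deductible met; 25% of $953 = $238.25. Cost to traveler: $238.25. OOP to date $2,090.25.
#3 ($10,329): deductible already satisfied, so traveler's share is 25% × $10,329 = $2,582.25. That would push OOP to $4,672.50, over the $3,400 cap, so traveler pays $3,400 − $2,090.25 = $1,309.75.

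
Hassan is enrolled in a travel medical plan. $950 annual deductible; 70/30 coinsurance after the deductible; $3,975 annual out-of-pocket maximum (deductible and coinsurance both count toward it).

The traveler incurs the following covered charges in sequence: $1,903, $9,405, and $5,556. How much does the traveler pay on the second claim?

$2,739.10

Claim 1 ($1,903): $950 to deductible, leaving $953; 30% of $953 = $285.90. Cost to traveler: $1,235.90. OOP to date $1,235.90.
Claim 2 ($9,405): 30% coinsurance on $9,405 = $2,821.50. OOP would hit $4,057.40 > $3,975, so the cap limits the traveler to $3,975 − $1,235.90 = $2,739.10.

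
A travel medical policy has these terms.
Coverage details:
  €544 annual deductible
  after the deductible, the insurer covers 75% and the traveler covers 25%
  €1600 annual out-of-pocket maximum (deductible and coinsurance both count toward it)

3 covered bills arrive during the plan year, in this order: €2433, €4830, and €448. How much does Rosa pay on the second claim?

€583.75

Claim 1 (€2433): deductible takes €544, €1889 remains; 25% of €1889 = €472.25. Traveler pays €1016.25; OOP now €1016.25.
Claim 2 (€4830): deductible met; 25% of €4830 = €1207.50. That would push OOP to €2223.75, over the €1600 cap, so traveler pays €1600 − €1016.25 = €583.75.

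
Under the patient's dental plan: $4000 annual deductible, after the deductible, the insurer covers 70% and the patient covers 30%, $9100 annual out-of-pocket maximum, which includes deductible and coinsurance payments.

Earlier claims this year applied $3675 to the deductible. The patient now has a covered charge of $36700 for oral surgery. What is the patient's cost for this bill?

$5425

Deductible still to meet: $4000 − $3675 = $325.
After the $325 deductible portion, $36700 − $325 = $36375 is subject to coinsurance.
Coinsurance: $36375 × 30% = $10912.50.
So the patient owes $325 + $10912.50 = $11237.50 before any cap.
Year-to-date out-of-pocket would reach $3675 + $11237.50 = $14912.50, above the $9100 maximum, so the patient pays only $9100 − $3675 = $5425.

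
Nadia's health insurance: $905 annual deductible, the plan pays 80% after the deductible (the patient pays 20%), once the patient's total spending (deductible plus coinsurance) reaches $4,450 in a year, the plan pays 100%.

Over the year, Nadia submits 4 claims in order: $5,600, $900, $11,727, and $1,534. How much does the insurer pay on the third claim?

Bill 1, $5,600: $905 finishes the deductible; $4,695 goes to coinsurance; patient's 20% is $939. Patient pays $1,844; OOP now $1,844. Insurer: $5,600 − $1,844 = $3,756.
Bill 2, $900: deductible already satisfied, so patient's share is 20% × $900 = $180. Patient owes $180 (running OOP $2,024). Plan pays $900 − $180 = $720.
Bill 3, $11,727: deductible met; 20% of $11,727 = $2,345.40. Patient pays $2,345.40; OOP now $4,369.40. Plan pays $11,727 − $2,345.40 = $9,381.60.

$9,381.60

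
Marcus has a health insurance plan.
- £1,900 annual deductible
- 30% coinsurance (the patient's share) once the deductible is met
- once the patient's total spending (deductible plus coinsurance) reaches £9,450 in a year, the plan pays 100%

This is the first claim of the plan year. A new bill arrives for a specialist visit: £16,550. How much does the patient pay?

Nothing has been paid toward the £1,900 deductible, so the first £1,900 of this charge is applied there.
After the £1,900 deductible portion, £16,550 − £1,900 = £14,650 is subject to coinsurance.
Patient's 30% share of £14,650 is £4,395.
So the patient owes £1,900 + £4,395 = £6,295 before any cap.
Total out-of-pocket so far would be £0 + £6,295 = £6,295, below the £9,450 cap — no reduction.

£6,295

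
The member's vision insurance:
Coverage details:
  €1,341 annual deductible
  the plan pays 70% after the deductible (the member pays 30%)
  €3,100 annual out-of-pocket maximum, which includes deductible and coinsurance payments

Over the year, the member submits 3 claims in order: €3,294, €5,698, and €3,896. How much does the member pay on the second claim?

Bill 1, €3,294: €1,341 to deductible, leaving €1,953; 30% of €1,953 = €585.90. Member owes €1,926.90 (running OOP €1,926.90).
Bill 2, €5,698: 30% coinsurance on €5,698 = €1,709.40. OOP would hit €3,636.30 > €3,100, so the cap limits the member to €3,100 − €1,926.90 = €1,173.10.

€1,173.10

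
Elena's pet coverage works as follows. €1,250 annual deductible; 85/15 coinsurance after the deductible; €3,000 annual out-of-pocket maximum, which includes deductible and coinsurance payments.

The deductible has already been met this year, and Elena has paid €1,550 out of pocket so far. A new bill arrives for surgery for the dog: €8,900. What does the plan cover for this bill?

With the deductible met, the entire €8,900 is subject to coinsurance.
Owner's 15% share of €8,900 is €1,335.
Cumulative spending €1,550 + €1,335 = €2,885 stays under the €3,000 maximum.
The insurer covers the remainder: €8,900 − €1,335 = €7,565.

€7,565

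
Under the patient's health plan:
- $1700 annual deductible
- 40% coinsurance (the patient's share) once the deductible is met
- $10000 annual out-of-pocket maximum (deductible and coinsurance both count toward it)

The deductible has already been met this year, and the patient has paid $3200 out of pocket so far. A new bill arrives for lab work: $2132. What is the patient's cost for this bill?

$852.80

With the deductible met, the entire $2132 is subject to coinsurance.
Coinsurance: $2132 × 40% = $852.80.
Cumulative spending $3200 + $852.80 = $4052.80 stays under the $10000 maximum.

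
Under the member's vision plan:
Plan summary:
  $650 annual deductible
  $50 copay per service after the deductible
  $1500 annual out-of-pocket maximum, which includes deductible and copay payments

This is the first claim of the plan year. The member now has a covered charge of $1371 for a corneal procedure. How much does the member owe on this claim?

Deductible not yet touched, so the first $650 of the bill goes to the deductible.
That leaves $1371 − $650 = $721 for the copay.
Copay on this service: $50.
That puts the member's cost at $650 + $50 = $700 before any cap.
Year-to-date out-of-pocket becomes $0 + $700 = $700, still under the $1500 maximum, so no cap applies.

$700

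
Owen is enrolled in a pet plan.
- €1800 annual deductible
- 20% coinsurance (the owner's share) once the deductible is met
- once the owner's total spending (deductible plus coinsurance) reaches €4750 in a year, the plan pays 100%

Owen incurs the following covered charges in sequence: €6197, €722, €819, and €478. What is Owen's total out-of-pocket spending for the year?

€3083.20

Claim 1 — €6197: deductible takes €1800, €4397 remains; coinsurance €4397 × 20% = €879.40. Owner pays €2679.40; OOP now €2679.40.
Claim 2 — €722: deductible already satisfied, so owner's share is 20% × €722 = €144.40. Owner pays €144.40; OOP now €2823.80.
Claim 3 — €819: deductible met; 20% of €819 = €163.80. Owner pays €163.80; OOP now €2987.60.
Claim 4 — €478: deductible already satisfied, so owner's share is 20% × €478 = €95.60. Owner owes €95.60 (running OOP €3083.20).
Total paid by the owner: €2679.40 + €144.40 + €163.80 + €95.60 = €3083.20.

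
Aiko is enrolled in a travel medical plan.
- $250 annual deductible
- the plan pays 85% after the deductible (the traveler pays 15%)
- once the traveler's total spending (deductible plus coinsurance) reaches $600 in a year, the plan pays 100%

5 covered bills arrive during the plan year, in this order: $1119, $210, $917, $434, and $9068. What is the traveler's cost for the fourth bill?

$50.60

#1 ($1119): $250 to deductible, leaving $869; traveler's 15% is $130.35. Traveler owes $380.35 (running OOP $380.35).
#2 ($210): deductible already satisfied, so traveler's share is 15% × $210 = $31.50. Traveler pays $31.50; OOP now $411.85.
#3 ($917): deductible met; 15% of $917 = $137.55. Cost to traveler: $137.55. OOP to date $549.40.
#4 ($434): deductible already satisfied, so traveler's share is 15% × $434 = $65.10. That would push OOP to $614.50, over the $600 cap, so traveler pays $600 − $549.40 = $50.60.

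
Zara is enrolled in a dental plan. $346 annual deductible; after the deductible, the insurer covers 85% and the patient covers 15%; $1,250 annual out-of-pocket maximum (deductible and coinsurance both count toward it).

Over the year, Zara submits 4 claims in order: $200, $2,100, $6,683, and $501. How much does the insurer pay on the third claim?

$6,072.10

Claim 1 ($200): entire amount goes to the deductible. Patient pays $200; OOP now $200. Plan pays $200 − $200 = $0.
Claim 2 ($2,100): deductible takes $146, $1,954 remains; coinsurance $1,954 × 15% = $293.10. Cost to patient: $439.10. OOP to date $639.10. Plan pays $2,100 − $439.10 = $1,660.90.
Claim 3 ($6,683): deductible met; 15% of $6,683 = $1,002.45. Adding that to $639.10 gives $1,641.55, past the $1,250 cap; patient pays only $1,250 − $639.10 = $610.90. Plan pays $6,683 − $610.90 = $6,072.10.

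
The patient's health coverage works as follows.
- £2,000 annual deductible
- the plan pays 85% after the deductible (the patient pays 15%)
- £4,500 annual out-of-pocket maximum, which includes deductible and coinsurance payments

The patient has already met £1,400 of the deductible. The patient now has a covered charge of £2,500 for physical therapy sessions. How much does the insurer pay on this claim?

£1,615

£1,400 of the £2,000 deductible is already met, leaving £600.
The remaining £1,900 (= £2,500 − £600) moves to coinsurance.
15% of £1,900 = £285 falls to the patient.
Patient responsibility before any cap: £600 + £285 = £885.
Cumulative spending £1,400 + £885 = £2,285 stays under the £4,500 maximum.
The insurer covers the remainder: £2,500 − £885 = £1,615.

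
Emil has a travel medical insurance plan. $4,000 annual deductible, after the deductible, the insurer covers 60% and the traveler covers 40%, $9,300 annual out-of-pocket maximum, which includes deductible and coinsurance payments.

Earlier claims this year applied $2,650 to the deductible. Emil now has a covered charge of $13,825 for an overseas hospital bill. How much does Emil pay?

Remaining deductible: $4,000 − $2,650 = $1,350.
After the $1,350 deductible portion, $13,825 − $1,350 = $12,475 is subject to coinsurance.
Coinsurance: $12,475 × 40% = $4,990.
Traveler responsibility before any cap: $1,350 + $4,990 = $6,340.
Year-to-date out-of-pocket becomes $2,650 + $6,340 = $8,990, still under the $9,300 maximum, so no cap applies.

$6,340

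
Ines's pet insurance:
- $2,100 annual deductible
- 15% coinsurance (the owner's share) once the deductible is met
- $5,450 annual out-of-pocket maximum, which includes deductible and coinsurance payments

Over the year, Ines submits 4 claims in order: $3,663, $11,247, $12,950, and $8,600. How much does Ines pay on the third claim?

$1,428.50

Claim 1 — $3,663: deductible takes $2,100, $1,563 remains; 15% of $1,563 = $234.45. Owner owes $2,334.45 (running OOP $2,334.45).
Claim 2 — $11,247: 15% coinsurance on $11,247 = $1,687.05. Cost to owner: $1,687.05. OOP to date $4,021.50.
Claim 3 — $12,950: 15% coinsurance on $12,950 = $1,942.50. OOP would hit $5,964 > $5,450, so the cap limits the owner to $5,450 − $4,021.50 = $1,428.50.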